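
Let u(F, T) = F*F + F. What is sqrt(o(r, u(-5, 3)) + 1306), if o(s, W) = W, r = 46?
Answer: sqrt(1326) ≈ 36.414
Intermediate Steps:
u(F, T) = F + F**2 (u(F, T) = F**2 + F = F + F**2)
sqrt(o(r, u(-5, 3)) + 1306) = sqrt(-5*(1 - 5) + 1306) = sqrt(-5*(-4) + 1306) = sqrt(20 + 1306) = sqrt(1326)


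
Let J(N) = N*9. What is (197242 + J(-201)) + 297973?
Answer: 493406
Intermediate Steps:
J(N) = 9*N
(197242 + J(-201)) + 297973 = (197242 + 9*(-201)) + 297973 = (197242 - 1809) + 297973 = 195433 + 297973 = 493406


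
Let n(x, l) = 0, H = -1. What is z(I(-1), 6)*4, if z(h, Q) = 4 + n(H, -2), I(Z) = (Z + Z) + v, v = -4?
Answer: 16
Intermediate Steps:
I(Z) = -4 + 2*Z (I(Z) = (Z + Z) - 4 = 2*Z - 4 = -4 + 2*Z)
z(h, Q) = 4 (z(h, Q) = 4 + 0 = 4)
z(I(-1), 6)*4 = 4*4 = 16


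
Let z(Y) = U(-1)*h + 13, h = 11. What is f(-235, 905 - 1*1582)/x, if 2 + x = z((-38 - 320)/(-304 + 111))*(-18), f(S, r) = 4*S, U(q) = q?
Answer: 470/19 ≈ 24.737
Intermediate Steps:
z(Y) = 2 (z(Y) = -1*11 + 13 = -11 + 13 = 2)
x = -38 (x = -2 + 2*(-18) = -2 - 36 = -38)
f(-235, 905 - 1*1582)/x = (4*(-235))/(-38) = -940*(-1/38) = 470/19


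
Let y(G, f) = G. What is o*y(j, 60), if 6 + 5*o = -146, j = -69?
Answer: 10488/5 ≈ 2097.6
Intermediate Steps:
o = -152/5 (o = -6/5 + (1/5)*(-146) = -6/5 - 146/5 = -152/5 ≈ -30.400)
o*y(j, 60) = -152/5*(-69) = 10488/5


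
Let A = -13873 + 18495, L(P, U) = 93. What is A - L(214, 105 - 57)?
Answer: 4529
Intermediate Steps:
A = 4622
A - L(214, 105 - 57) = 4622 - 1*93 = 4622 - 93 = 4529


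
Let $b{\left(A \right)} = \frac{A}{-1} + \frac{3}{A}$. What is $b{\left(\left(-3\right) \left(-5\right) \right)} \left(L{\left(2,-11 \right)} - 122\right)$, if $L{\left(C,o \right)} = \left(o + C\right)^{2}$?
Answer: $\frac{3034}{5} \approx 606.8$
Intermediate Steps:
$L{\left(C,o \right)} = \left(C + o\right)^{2}$
$b{\left(A \right)} = - A + \frac{3}{A}$ ($b{\left(A \right)} = A \left(-1\right) + \frac{3}{A} = - A + \frac{3}{A}$)
$b{\left(\left(-3\right) \left(-5\right) \right)} \left(L{\left(2,-11 \right)} - 122\right) = \left(- \left(-3\right) \left(-5\right) + \frac{3}{\left(-3\right) \left(-5\right)}\right) \left(\left(2 - 11\right)^{2} - 122\right) = \left(\left(-1\right) 15 + \frac{3}{15}\right) \left(\left(-9\right)^{2} - 122\right) = \left(-15 + 3 \cdot \frac{1}{15}\right) \left(81 - 122\right) = \left(-15 + \frac{1}{5}\right) \left(-41\right) = \left(- \frac{74}{5}\right) \left(-41\right) = \frac{3034}{5}$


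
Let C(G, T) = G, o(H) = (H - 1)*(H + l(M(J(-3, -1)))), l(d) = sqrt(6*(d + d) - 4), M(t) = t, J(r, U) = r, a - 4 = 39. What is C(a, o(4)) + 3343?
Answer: 3386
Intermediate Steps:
a = 43 (a = 4 + 39 = 43)
l(d) = sqrt(-4 + 12*d) (l(d) = sqrt(6*(2*d) - 4) = sqrt(12*d - 4) = sqrt(-4 + 12*d))
o(H) = (-1 + H)*(H + 2*I*sqrt(10)) (o(H) = (H - 1)*(H + 2*sqrt(-1 + 3*(-3))) = (-1 + H)*(H + 2*sqrt(-1 - 9)) = (-1 + H)*(H + 2*sqrt(-10)) = (-1 + H)*(H + 2*(I*sqrt(10))) = (-1 + H)*(H + 2*I*sqrt(10)))
C(a, o(4)) + 3343 = 43 + 3343 = 3386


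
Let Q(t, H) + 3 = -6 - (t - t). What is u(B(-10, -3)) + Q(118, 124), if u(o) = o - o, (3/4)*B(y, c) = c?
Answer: -9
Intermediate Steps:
B(y, c) = 4*c/3
u(o) = 0
Q(t, H) = -9 (Q(t, H) = -3 + (-6 - (t - t)) = -3 + (-6 - 1*0) = -3 + (-6 + 0) = -3 - 6 = -9)
u(B(-10, -3)) + Q(118, 124) = 0 - 9 = -9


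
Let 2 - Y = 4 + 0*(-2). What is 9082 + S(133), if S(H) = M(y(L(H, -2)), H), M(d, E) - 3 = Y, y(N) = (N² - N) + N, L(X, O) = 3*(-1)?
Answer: 9083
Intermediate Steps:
L(X, O) = -3
y(N) = N²
Y = -2 (Y = 2 - (4 + 0*(-2)) = 2 - (4 + 0) = 2 - 1*4 = 2 - 4 = -2)
M(d, E) = 1 (M(d, E) = 3 - 2 = 1)
S(H) = 1
9082 + S(133) = 9082 + 1 = 9083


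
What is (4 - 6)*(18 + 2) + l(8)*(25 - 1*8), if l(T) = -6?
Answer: -142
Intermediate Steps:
(4 - 6)*(18 + 2) + l(8)*(25 - 1*8) = (4 - 6)*(18 + 2) - 6*(25 - 1*8) = -2*20 - 6*(25 - 8) = -40 - 6*17 = -40 - 102 = -142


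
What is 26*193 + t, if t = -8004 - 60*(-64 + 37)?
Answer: -1366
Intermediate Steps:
t = -6384 (t = -8004 - 60*(-27) = -8004 - 1*(-1620) = -8004 + 1620 = -6384)
26*193 + t = 26*193 - 6384 = 5018 - 6384 = -1366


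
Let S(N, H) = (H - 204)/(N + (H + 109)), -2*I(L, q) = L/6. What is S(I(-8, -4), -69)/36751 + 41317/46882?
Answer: 323796178/367484557 ≈ 0.88111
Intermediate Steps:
I(L, q) = -L/12 (I(L, q) = -L/(2*6) = -L/12)
S(N, H) = (-204 + H)/(109 + H + N) (S(N, H) = (-204 + H)/(N + (109 + H)) = (-204 + H)/(109 + H + N))
S(I(-8, -4), -69)/36751 + 41317/46882 = ((-204 - 69)/(109 - 69 - 1/12*(-8)))/36751 + 41317/46882 = (-273/(109 - 69 + ⅔))*(1/36751) + 41317*(1/46882) = (-273/(122/3))*(1/36751) + 41317/46882 = ((3/122)*(-273))*(1/36751) + 41317/46882 = -819/122*1/36751 + 41317/46882 = -63/344894 + 41317/46882 = 323796178/367484557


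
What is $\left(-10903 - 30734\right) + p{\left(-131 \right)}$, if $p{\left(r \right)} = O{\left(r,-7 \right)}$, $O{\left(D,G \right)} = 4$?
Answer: $-41633$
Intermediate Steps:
$p{\left(r \right)} = 4$
$\left(-10903 - 30734\right) + p{\left(-131 \right)} = \left(-10903 - 30734\right) + 4 = -41637 + 4 = -41633$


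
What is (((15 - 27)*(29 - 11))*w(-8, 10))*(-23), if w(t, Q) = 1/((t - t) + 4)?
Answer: 1242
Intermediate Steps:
w(t, Q) = ¼ (w(t, Q) = 1/(0 + 4) = 1/4 = ¼)
(((15 - 27)*(29 - 11))*w(-8, 10))*(-23) = (((15 - 27)*(29 - 11))*(¼))*(-23) = (-12*18*(¼))*(-23) = -216*¼*(-23) = -54*(-23) = 1242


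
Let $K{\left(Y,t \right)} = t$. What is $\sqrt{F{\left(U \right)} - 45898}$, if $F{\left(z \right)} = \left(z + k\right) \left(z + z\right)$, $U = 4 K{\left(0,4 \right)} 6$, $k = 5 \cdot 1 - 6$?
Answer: $i \sqrt{27658} \approx 166.31 i$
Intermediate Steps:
$k = -1$ ($k = 5 - 6 = -1$)
$U = 96$ ($U = 4 \cdot 4 \cdot 6 = 16 \cdot 6 = 96$)
$F{\left(z \right)} = 2 z \left(-1 + z\right)$ ($F{\left(z \right)} = \left(z - 1\right) \left(z + z\right) = \left(-1 + z\right) 2 z = 2 z \left(-1 + z\right)$)
$\sqrt{F{\left(U \right)} - 45898} = \sqrt{2 \cdot 96 \left(-1 + 96\right) - 45898} = \sqrt{2 \cdot 96 \cdot 95 - 45898} = \sqrt{18240 - 45898} = \sqrt{-27658} = i \sqrt{27658}$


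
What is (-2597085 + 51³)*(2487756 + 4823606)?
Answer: -18018369099108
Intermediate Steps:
(-2597085 + 51³)*(2487756 + 4823606) = (-2597085 + 132651)*7311362 = -2464434*7311362 = -18018369099108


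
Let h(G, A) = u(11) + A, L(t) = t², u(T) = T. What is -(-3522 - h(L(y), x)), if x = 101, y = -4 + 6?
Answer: 3634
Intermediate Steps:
y = 2
h(G, A) = 11 + A
-(-3522 - h(L(y), x)) = -(-3522 - (11 + 101)) = -(-3522 - 1*112) = -(-3522 - 112) = -1*(-3634) = 3634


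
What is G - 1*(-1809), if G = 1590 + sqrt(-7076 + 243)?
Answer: 3399 + I*sqrt(6833) ≈ 3399.0 + 82.662*I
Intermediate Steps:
G = 1590 + I*sqrt(6833) (G = 1590 + sqrt(-6833) = 1590 + I*sqrt(6833) ≈ 1590.0 + 82.662*I)
G - 1*(-1809) = (1590 + I*sqrt(6833)) - 1*(-1809) = (1590 + I*sqrt(6833)) + 1809 = 3399 + I*sqrt(6833)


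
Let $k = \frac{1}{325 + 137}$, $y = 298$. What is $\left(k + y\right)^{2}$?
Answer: $\frac{18954956329}{213444} \approx 88805.0$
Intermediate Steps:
$k = \frac{1}{462} \approx 0.0021645$
$\left(k + y\right)^{2} = \left(\frac{1}{462} + 298\right)^{2} = \left(\frac{137677}{462}\right)^{2} = \frac{18954956329}{213444}$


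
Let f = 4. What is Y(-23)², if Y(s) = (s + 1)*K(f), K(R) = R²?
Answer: 123904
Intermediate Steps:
Y(s) = 16 + 16*s (Y(s) = (s + 1)*4² = (1 + s)*16 = 16 + 16*s)
Y(-23)² = (16 + 16*(-23))² = (16 - 368)² = (-352)² = 123904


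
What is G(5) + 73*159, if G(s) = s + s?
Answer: 11617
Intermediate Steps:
G(s) = 2*s
G(5) + 73*159 = 2*5 + 73*159 = 10 + 11607 = 11617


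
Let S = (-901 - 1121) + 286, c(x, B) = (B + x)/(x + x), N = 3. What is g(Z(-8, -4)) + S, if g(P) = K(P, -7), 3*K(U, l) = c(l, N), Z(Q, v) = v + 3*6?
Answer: -36454/21 ≈ -1735.9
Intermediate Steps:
Z(Q, v) = 18 + v (Z(Q, v) = v + 18 = 18 + v)
c(x, B) = (B + x)/(2*x) (c(x, B) = (B + x)/((2*x)) = (B + x)*(1/(2*x)) = (B + x)/(2*x))
K(U, l) = (3 + l)/(6*l) (K(U, l) = ((3 + l)/(2*l))/3 = (3 + l)/(6*l))
g(P) = 2/21 (g(P) = (1/6)*(3 - 7)/(-7) = (1/6)*(-1/7)*(-4) = 2/21)
S = -1736 (S = -2022 + 286 = -1736)
g(Z(-8, -4)) + S = 2/21 - 1736 = -36454/21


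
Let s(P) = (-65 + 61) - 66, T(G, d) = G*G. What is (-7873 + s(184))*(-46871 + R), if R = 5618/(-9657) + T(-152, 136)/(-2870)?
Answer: 5160156676762477/13857795 ≈ 3.7236e+8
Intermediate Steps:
T(G, d) = G²
R = -119619494/13857795 (R = 5618/(-9657) + (-152)²/(-2870) = 5618*(-1/9657) + 23104*(-1/2870) = -5618/9657 - 11552/1435 = -119619494/13857795 ≈ -8.6319)
s(P) = -70 (s(P) = -4 - 66 = -70)
(-7873 + s(184))*(-46871 + R) = (-7873 - 70)*(-46871 - 119619494/13857795) = -7943*(-649648328939/13857795) = 5160156676762477/13857795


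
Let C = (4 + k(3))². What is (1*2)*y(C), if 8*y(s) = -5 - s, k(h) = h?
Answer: -27/2 ≈ -13.500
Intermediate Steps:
C = 49 (C = (4 + 3)² = 7² = 49)
y(s) = -5/8 - s/8 (y(s) = (-5 - s)/8 = -5/8 - s/8)
(1*2)*y(C) = (1*2)*(-5/8 - ⅛*49) = 2*(-5/8 - 49/8) = 2*(-27/4) = -27/2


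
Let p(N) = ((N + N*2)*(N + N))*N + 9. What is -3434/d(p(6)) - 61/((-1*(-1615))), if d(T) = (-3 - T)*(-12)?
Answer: -3251683/12674520 ≈ -0.25655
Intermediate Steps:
p(N) = 9 + 6*N³ (p(N) = ((N + 2*N)*(2*N))*N + 9 = ((3*N)*(2*N))*N + 9 = (6*N²)*N + 9 = 6*N³ + 9 = 9 + 6*N³)
d(T) = 36 + 12*T
-3434/d(p(6)) - 61/((-1*(-1615))) = -3434/(36 + 12*(9 + 6*6³)) - 61/((-1*(-1615))) = -3434/(36 + 12*(9 + 6*216)) - 61/1615 = -3434/(36 + 12*(9 + 1296)) - 61*1/1615 = -3434/(36 + 12*1305) - 61/1615 = -3434/(36 + 15660) - 61/1615 = -3434/15696 - 61/1615 = -3434*1/15696 - 61/1615 = -1717/7848 - 61/1615 = -3251683/12674520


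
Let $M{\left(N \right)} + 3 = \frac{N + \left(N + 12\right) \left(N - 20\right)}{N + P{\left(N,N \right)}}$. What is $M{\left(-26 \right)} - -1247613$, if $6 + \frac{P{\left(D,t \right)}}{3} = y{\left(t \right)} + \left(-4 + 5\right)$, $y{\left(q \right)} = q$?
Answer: $\frac{148464972}{119} \approx 1.2476 \cdot 10^{6}$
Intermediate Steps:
$P{\left(D,t \right)} = -15 + 3 t$ ($P{\left(D,t \right)} = -18 + 3 \left(t + \left(-4 + 5\right)\right) = -18 + 3 \left(t + 1\right) = -18 + 3 \left(1 + t\right) = -18 + \left(3 + 3 t\right) = -15 + 3 t$)
$M{\left(N \right)} = -3 + \frac{N + \left(-20 + N\right) \left(12 + N\right)}{-15 + 4 N}$ ($M{\left(N \right)} = -3 + \frac{N + \left(N + 12\right) \left(N - 20\right)}{N + \left(-15 + 3 N\right)} = -3 + \frac{N + \left(12 + N\right) \left(-20 + N\right)}{-15 + 4 N} = -3 + \frac{N + \left(-20 + N\right) \left(12 + N\right)}{-15 + 4 N}$)
$M{\left(-26 \right)} - -1247613 = \frac{-195 + \left(-26\right)^{2} - -494}{-15 + 4 \left(-26\right)} - -1247613 = \frac{-195 + 676 + 494}{-15 - 104} + 1247613 = \frac{1}{-119} \cdot 975 + 1247613 = \left(- \frac{1}{119}\right) 975 + 1247613 = - \frac{975}{119} + 1247613 = \frac{148464972}{119}$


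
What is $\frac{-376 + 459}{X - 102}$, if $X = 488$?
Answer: $\frac{83}{386} \approx 0.21503$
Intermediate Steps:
$\frac{-376 + 459}{X - 102} = \frac{-376 + 459}{488 - 102} = \frac{83}{386}$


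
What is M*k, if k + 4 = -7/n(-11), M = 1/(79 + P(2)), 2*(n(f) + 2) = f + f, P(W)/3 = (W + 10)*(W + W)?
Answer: -45/2899 ≈ -0.015523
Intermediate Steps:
P(W) = 6*W*(10 + W) (P(W) = 3*((W + 10)*(W + W)) = 3*((10 + W)*(2*W)) = 3*(2*W*(10 + W)) = 6*W*(10 + W))
n(f) = -2 + f (n(f) = -2 + (f + f)/2 = -2 + (2*f)/2 = -2 + f)
M = 1/223 (M = 1/(79 + 6*2*(10 + 2)) = 1/(79 + 6*2*12) = 1/(79 + 144) = 1/223 ≈ 0.0044843)
k = -45/13 (k = -4 - 7/(-2 - 11) = -4 - 7/(-13) = -4 - 7*(-1/13) = -4 + 7/13 = -45/13 ≈ -3.4615)
M*k = (1/223)*(-45/13) = -45/2899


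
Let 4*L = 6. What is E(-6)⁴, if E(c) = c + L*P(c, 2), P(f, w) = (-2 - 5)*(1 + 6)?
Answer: 639128961/16 ≈ 3.9946e+7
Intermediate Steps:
L = 3/2 (L = (¼)*6 = 3/2 ≈ 1.5000)
P(f, w) = -49 (P(f, w) = -7*7 = -49)
E(c) = -147/2 + c (E(c) = c + (3/2)*(-49) = c - 147/2 = -147/2 + c)
E(-6)⁴ = (-147/2 - 6)⁴ = (-159/2)⁴ = 639128961/16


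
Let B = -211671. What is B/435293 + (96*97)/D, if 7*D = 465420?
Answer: -5845148159/16882839005 ≈ -0.34622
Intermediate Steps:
D = 465420/7 (D = (⅐)*465420 = 465420/7 ≈ 66489.)
B/435293 + (96*97)/D = -211671/435293 + (96*97)/(465420/7) = -211671*1/435293 + 9312*(7/465420) = -211671/435293 + 5432/38785 = -5845148159/16882839005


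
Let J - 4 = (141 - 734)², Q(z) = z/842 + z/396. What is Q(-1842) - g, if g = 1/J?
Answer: -66825702335/9771030258 ≈ -6.8392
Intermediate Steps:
Q(z) = 619*z/166716 (Q(z) = z*(1/842) + z*(1/396) = z/842 + z/396 = 619*z/166716)
J = 351653 (J = 4 + (141 - 734)² = 4 + (-593)² = 4 + 351649 = 351653)
g = 1/351653 ≈ 2.8437e-6
Q(-1842) - g = (619/166716)*(-1842) - 1*1/351653 = -190033/27786 - 1/351653 = -66825702335/9771030258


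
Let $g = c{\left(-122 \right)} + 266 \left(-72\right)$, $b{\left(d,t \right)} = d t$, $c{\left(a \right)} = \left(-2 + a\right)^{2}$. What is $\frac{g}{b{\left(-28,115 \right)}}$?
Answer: $\frac{944}{805} \approx 1.1727$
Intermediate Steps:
$g = -3776$ ($g = \left(-2 - 122\right)^{2} + 266 \left(-72\right) = \left(-124\right)^{2} - 19152 = 15376 - 19152 = -3776$)
$\frac{g}{b{\left(-28,115 \right)}} = - \frac{3776}{\left(-28\right) 115} = - \frac{3776}{-3220} = \left(-3776\right) \left(- \frac{1}{3220}\right) = \frac{944}{805}$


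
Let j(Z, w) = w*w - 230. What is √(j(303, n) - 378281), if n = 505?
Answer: I*√123486 ≈ 351.41*I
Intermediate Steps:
j(Z, w) = -230 + w² (j(Z, w) = w² - 230 = -230 + w²)
√(j(303, n) - 378281) = √((-230 + 505²) - 378281) = √((-230 + 255025) - 378281) = √(254795 - 378281) = √(-123486) = I*√123486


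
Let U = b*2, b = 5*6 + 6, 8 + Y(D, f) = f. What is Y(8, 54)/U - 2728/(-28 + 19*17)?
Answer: -91423/10620 ≈ -8.6086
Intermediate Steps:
Y(D, f) = -8 + f
b = 36 (b = 30 + 6 = 36)
U = 72 (U = 36*2 = 72)
Y(8, 54)/U - 2728/(-28 + 19*17) = (-8 + 54)/72 - 2728/(-28 + 19*17) = 46*(1/72) - 2728/(-28 + 323) = 23/36 - 2728/295 = -91423/10620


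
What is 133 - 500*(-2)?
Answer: 1133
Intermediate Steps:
133 - 500*(-2) = 133 - 100*(-10) = 133 + 1000 = 1133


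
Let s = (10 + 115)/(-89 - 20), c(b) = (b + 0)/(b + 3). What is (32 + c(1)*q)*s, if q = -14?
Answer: -7125/218 ≈ -32.683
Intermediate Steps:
c(b) = b/(3 + b)
s = -125/109 (s = 125/(-109) = 125*(-1/109) = -125/109 ≈ -1.1468)
(32 + c(1)*q)*s = (32 + (1/(3 + 1))*(-14))*(-125/109) = (32 + (1/4)*(-14))*(-125/109) = (32 - 7/2)*(-125/109) = (57/2)*(-125/109) = -7125/218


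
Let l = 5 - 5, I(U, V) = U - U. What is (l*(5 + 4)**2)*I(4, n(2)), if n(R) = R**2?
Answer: 0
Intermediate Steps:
I(U, V) = 0
l = 0
(l*(5 + 4)**2)*I(4, n(2)) = (0*(5 + 4)**2)*0 = (0*9**2)*0 = (0*81)*0 = 0*0 = 0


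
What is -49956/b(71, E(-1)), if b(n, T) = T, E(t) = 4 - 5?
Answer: 49956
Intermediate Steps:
E(t) = -1
-49956/b(71, E(-1)) = -49956/(-1) = -49956*(-1) = 49956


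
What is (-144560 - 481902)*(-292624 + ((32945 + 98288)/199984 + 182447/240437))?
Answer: 4407264656238598326613/24041776504 ≈ 1.8332e+11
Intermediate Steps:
(-144560 - 481902)*(-292624 + ((32945 + 98288)/199984 + 182447/240437)) = -626462*(-292624 + (131233*(1/199984) + 182447*(1/240437))) = -626462*(-292624 + (131233/199984 + 182447/240437)) = -626462*(-292624 + 68039749669/48083553008) = -626462*(-14070333575663323/48083553008) = 4407264656238598326613/24041776504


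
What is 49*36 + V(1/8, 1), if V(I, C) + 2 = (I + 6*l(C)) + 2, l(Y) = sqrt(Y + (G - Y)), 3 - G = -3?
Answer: 14113/8 + 6*sqrt(6) ≈ 1778.8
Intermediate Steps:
G = 6 (G = 3 - 1*(-3) = 3 + 3 = 6)
l(Y) = sqrt(6) (l(Y) = sqrt(Y + (6 - Y)) = sqrt(6))
V(I, C) = I + 6*sqrt(6) (V(I, C) = -2 + ((I + 6*sqrt(6)) + 2) = -2 + (2 + I + 6*sqrt(6)) = I + 6*sqrt(6))
49*36 + V(1/8, 1) = 49*36 + (1/8 + 6*sqrt(6)) = 1764 + (1/8 + 6*sqrt(6)) = 14113/8 + 6*sqrt(6)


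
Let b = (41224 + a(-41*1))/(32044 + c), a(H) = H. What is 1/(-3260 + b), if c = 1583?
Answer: -33627/109582837 ≈ -0.00030686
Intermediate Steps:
b = 41183/33627 (b = (41224 - 41*1)/(32044 + 1583) = (41224 - 41)/33627 = 41183*(1/33627) = 41183/33627 ≈ 1.2247)
1/(-3260 + b) = 1/(-3260 + 41183/33627) = 1/(-109582837/33627) = -33627/109582837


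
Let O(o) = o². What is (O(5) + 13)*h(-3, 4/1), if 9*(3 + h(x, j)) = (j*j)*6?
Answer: 874/3 ≈ 291.33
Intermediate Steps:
h(x, j) = -3 + 2*j²/3 (h(x, j) = -3 + ((j*j)*6)/9 = -3 + (j²*6)/9 = -3 + (6*j²)/9 = -3 + 2*j²/3)
(O(5) + 13)*h(-3, 4/1) = (5² + 13)*(-3 + 2*(4/1)²/3) = (25 + 13)*(-3 + 2*(4*1)²/3) = 38*(-3 + (⅔)*4²) = 38*(-3 + (⅔)*16) = 38*(-3 + 32/3) = 38*(23/3) = 874/3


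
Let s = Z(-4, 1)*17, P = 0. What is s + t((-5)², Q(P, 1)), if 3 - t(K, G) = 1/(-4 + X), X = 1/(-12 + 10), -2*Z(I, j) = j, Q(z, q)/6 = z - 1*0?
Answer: -95/18 ≈ -5.2778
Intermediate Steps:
Q(z, q) = 6*z (Q(z, q) = 6*(z - 1*0) = 6*(z + 0) = 6*z)
Z(I, j) = -j/2
X = -½ (X = 1/(-2) = -½ ≈ -0.50000)
t(K, G) = 29/9 (t(K, G) = 3 - 1/(-4 - ½) = 3 - 1/(-9/2) = 3 - 1*(-2/9) = 3 + 2/9 = 29/9)
s = -17/2 (s = -½*1*17 = -½*17 = -17/2 ≈ -8.5000)
s + t((-5)², Q(P, 1)) = -17/2 + 29/9 = -95/18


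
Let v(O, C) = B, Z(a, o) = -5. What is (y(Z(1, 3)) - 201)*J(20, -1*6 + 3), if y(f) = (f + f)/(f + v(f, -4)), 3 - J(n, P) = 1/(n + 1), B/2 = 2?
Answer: -11842/21 ≈ -563.90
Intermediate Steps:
B = 4 (B = 2*2 = 4)
J(n, P) = 3 - 1/(1 + n) (J(n, P) = 3 - 1/(n + 1) = 3 - 1/(1 + n))
v(O, C) = 4
y(f) = 2*f/(4 + f) (y(f) = (f + f)/(f + 4) = (2*f)/(4 + f) = 2*f/(4 + f))
(y(Z(1, 3)) - 201)*J(20, -1*6 + 3) = (2*(-5)/(4 - 5) - 201)*((2 + 3*20)/(1 + 20)) = (2*(-5)/(-1) - 201)*((2 + 60)/21) = (2*(-5)*(-1) - 201)*((1/21)*62) = (10 - 201)*(62/21) = -191*62/21 = -11842/21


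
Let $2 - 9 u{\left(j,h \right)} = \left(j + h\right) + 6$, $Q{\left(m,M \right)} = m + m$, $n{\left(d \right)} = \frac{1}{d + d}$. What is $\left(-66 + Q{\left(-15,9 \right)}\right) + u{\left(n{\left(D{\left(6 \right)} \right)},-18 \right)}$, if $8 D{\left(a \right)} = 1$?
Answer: $- \frac{854}{9} \approx -94.889$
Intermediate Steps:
$D{\left(a \right)} = \frac{1}{8}$ ($D{\left(a \right)} = \frac{1}{8} \cdot 1 = \frac{1}{8}$)
$n{\left(d \right)} = \frac{1}{2 d}$
$Q{\left(m,M \right)} = 2 m$
$u{\left(j,h \right)} = - \frac{4}{9} - \frac{h}{9} - \frac{j}{9}$ ($u{\left(j,h \right)} = \frac{2}{9} - \frac{\left(j + h\right) + 6}{9} = \frac{2}{9} - \frac{\left(h + j\right) + 6}{9} = \frac{2}{9} - \frac{6 + h + j}{9} = \frac{2}{9} - \left(\frac{2}{3} + \frac{h}{9} + \frac{j}{9}\right) = - \frac{4}{9} - \frac{h}{9} - \frac{j}{9}$)
$\left(-66 + Q{\left(-15,9 \right)}\right) + u{\left(n{\left(D{\left(6 \right)} \right)},-18 \right)} = \left(-66 + 2 \left(-15\right)\right) - \left(- \frac{14}{9} + \frac{1}{9} \cdot \frac{1}{2} \frac{1}{\frac{1}{8}}\right) = \left(-66 - 30\right) - \left(- \frac{14}{9} + \frac{1}{9} \cdot \frac{1}{2} \cdot 8\right) = -96 - - \frac{10}{9} = -96 + \frac{10}{9} = - \frac{854}{9}$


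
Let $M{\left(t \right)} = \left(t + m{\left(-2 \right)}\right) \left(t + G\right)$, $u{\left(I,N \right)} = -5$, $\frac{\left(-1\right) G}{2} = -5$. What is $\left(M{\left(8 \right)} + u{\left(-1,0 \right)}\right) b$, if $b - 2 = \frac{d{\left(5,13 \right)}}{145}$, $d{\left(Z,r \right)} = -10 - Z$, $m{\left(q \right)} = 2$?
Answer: $\frac{9625}{29} \approx 331.9$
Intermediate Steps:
$G = 10$ ($G = \left(-2\right) \left(-5\right) = 10$)
$b = \frac{55}{29}$ ($b = 2 + \frac{-10 - 5}{145} = 2 + \left(-10 - 5\right) \frac{1}{145} = 2 - \frac{3}{29} = \frac{55}{29} \approx 1.8966$)
$M{\left(t \right)} = \left(2 + t\right) \left(10 + t\right)$ ($M{\left(t \right)} = \left(t + 2\right) \left(t + 10\right) = \left(2 + t\right) \left(10 + t\right)$)
$\left(M{\left(8 \right)} + u{\left(-1,0 \right)}\right) b = \left(\left(20 + 8^{2} + 12 \cdot 8\right) - 5\right) \frac{55}{29} = \left(\left(20 + 64 + 96\right) - 5\right) \frac{55}{29} = \left(180 - 5\right) \frac{55}{29} = 175 \cdot \frac{55}{29} = \frac{9625}{29}$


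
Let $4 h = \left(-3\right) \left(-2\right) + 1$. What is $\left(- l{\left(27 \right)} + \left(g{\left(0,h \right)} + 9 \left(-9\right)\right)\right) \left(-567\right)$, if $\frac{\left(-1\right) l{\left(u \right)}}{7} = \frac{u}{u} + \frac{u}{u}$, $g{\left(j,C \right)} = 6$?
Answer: $34587$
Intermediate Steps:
$h = \frac{7}{4}$ ($h = \frac{\left(-3\right) \left(-2\right) + 1}{4} = \frac{6 + 1}{4} = \frac{1}{4} \cdot 7 = \frac{7}{4} \approx 1.75$)
$l{\left(u \right)} = -14$ ($l{\left(u \right)} = - 7 \left(\frac{u}{u} + \frac{u}{u}\right) = - 7 \left(1 + 1\right) = \left(-7\right) 2 = -14$)
$\left(- l{\left(27 \right)} + \left(g{\left(0,h \right)} + 9 \left(-9\right)\right)\right) \left(-567\right) = \left(\left(-1\right) \left(-14\right) + \left(6 + 9 \left(-9\right)\right)\right) \left(-567\right) = \left(14 + \left(6 - 81\right)\right) \left(-567\right) = \left(14 - 75\right) \left(-567\right) = \left(-61\right) \left(-567\right) = 34587$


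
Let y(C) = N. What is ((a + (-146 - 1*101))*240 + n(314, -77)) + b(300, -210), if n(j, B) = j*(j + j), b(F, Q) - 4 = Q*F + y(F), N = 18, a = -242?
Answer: 16854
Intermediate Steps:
y(C) = 18
b(F, Q) = 22 + F*Q (b(F, Q) = 4 + (Q*F + 18) = 4 + (F*Q + 18) = 4 + (18 + F*Q) = 22 + F*Q)
n(j, B) = 2*j**2 (n(j, B) = j*(2*j) = 2*j**2)
((a + (-146 - 1*101))*240 + n(314, -77)) + b(300, -210) = ((-242 + (-146 - 1*101))*240 + 2*314**2) + (22 + 300*(-210)) = ((-242 + (-146 - 101))*240 + 2*98596) + (22 - 63000) = ((-242 - 247)*240 + 197192) - 62978 = (-489*240 + 197192) - 62978 = (-117360 + 197192) - 62978 = 79832 - 62978 = 16854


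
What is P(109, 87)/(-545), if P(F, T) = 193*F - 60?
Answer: -20977/545 ≈ -38.490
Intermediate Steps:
P(F, T) = -60 + 193*F
P(109, 87)/(-545) = (-60 + 193*109)/(-545) = (-60 + 21037)*(-1/545) = 20977*(-1/545) = -20977/545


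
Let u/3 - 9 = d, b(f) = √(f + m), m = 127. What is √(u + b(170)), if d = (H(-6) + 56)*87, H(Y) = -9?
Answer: √(12294 + 3*√33) ≈ 110.96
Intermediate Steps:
b(f) = √(127 + f) (b(f) = √(f + 127) = √(127 + f))
d = 4089 (d = (-9 + 56)*87 = 47*87 = 4089)
u = 12294 (u = 27 + 3*4089 = 27 + 12267 = 12294)
√(u + b(170)) = √(12294 + √(127 + 170)) = √(12294 + √297) = √(12294 + 3*√33)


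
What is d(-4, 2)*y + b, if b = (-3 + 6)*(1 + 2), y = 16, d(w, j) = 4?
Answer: 73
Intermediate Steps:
b = 9 (b = 3*3 = 9)
d(-4, 2)*y + b = 4*16 + 9 = 64 + 9 = 73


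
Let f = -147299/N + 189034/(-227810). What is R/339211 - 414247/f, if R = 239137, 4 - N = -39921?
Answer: 127805736711610984393/1394271444053204 ≈ 91665.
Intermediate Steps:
N = 39925 (N = 4 - 1*(-39921) = 4 + 39921 = 39925)
f = -4110336764/909531425 (f = -147299/39925 + 189034/(-227810) = -147299*1/39925 + 189034*(-1/227810) = -147299/39925 - 94517/113905 = -4110336764/909531425 ≈ -4.5192)
R/339211 - 414247/f = 239137/339211 - 414247/(-4110336764/909531425) = 239137*(1/339211) - 414247*(-909531425/4110336764) = 239137/339211 + 376770664211975/4110336764 = 127805736711610984393/1394271444053204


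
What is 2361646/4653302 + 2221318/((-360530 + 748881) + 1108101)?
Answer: 3467638343007/1740860771126 ≈ 1.9919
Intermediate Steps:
2361646/4653302 + 2221318/((-360530 + 748881) + 1108101) = 2361646*(1/4653302) + 2221318/(388351 + 1108101) = 1180823/2326651 + 2221318/1496452 = 1180823/2326651 + 2221318*(1/1496452) = 1180823/2326651 + 1110659/748226 = 3467638343007/1740860771126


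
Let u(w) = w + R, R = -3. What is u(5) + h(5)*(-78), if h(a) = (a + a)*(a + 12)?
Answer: -13258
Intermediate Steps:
h(a) = 2*a*(12 + a) (h(a) = (2*a)*(12 + a) = 2*a*(12 + a))
u(w) = -3 + w (u(w) = w - 3 = -3 + w)
u(5) + h(5)*(-78) = (-3 + 5) + (2*5*(12 + 5))*(-78) = 2 + (2*5*17)*(-78) = 2 + 170*(-78) = 2 - 13260 = -13258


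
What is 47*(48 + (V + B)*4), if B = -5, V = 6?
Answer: 2444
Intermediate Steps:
47*(48 + (V + B)*4) = 47*(48 + (6 - 5)*4) = 47*(48 + 1*4) = 47*(48 + 4) = 47*52 = 2444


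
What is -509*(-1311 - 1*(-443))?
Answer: 441812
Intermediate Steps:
-509*(-1311 - 1*(-443)) = -509*(-1311 + 443) = -509*(-868) = 441812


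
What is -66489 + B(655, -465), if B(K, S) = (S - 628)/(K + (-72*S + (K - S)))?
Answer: -2344070788/35255 ≈ -66489.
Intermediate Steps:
B(K, S) = (-628 + S)/(-73*S + 2*K) (B(K, S) = (-628 + S)/(K + (K - 73*S)) = (-628 + S)/(-73*S + 2*K))
-66489 + B(655, -465) = -66489 + (-628 - 465)/(-73*(-465) + 2*655) = -66489 - 1093/(33945 + 1310) = -66489 - 1093/35255 = -2344070788/35255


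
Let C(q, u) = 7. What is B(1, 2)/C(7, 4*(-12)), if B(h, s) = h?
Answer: ⅐ ≈ 0.14286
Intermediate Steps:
B(1, 2)/C(7, 4*(-12)) = 1/7 = 1*(⅐) = ⅐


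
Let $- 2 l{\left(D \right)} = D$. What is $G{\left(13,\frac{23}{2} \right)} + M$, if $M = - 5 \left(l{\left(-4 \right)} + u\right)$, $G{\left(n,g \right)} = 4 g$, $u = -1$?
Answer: $41$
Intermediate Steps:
$l{\left(D \right)} = - \frac{D}{2}$
$M = -5$ ($M = - 5 \left(\left(- \frac{1}{2}\right) \left(-4\right) - 1\right) = - 5 \left(2 - 1\right) = \left(-5\right) 1 = -5$)
$G{\left(13,\frac{23}{2} \right)} + M = 4 \cdot \frac{23}{2} - 5 = 46 - 5 = 41$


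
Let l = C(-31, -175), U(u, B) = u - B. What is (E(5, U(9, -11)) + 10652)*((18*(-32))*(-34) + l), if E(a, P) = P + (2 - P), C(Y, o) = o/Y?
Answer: 6469950466/31 ≈ 2.0871e+8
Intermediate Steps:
l = 175/31 (l = -175/(-31) = -175*(-1/31) = 175/31 ≈ 5.6452)
E(a, P) = 2
(E(5, U(9, -11)) + 10652)*((18*(-32))*(-34) + l) = (2 + 10652)*((18*(-32))*(-34) + 175/31) = 10654*(-576*(-34) + 175/31) = 10654*(19584 + 175/31) = 10654*(607279/31) = 6469950466/31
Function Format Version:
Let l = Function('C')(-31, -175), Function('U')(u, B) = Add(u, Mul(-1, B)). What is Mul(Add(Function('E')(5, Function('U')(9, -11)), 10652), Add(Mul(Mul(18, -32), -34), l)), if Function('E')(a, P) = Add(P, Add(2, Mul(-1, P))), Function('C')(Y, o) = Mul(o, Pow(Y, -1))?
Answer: Rational(6469950466, 31) ≈ 2.0871e+8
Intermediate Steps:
l = Rational(175, 31) (l = Mul(-175, Pow(-31, -1)) = Mul(-175, Rational(-1, 31)) = Rational(175, 31) ≈ 5.6452)
Function('E')(a, P) = 2
Mul(Add(Function('E')(5, Function('U')(9, -11)), 10652), Add(Mul(Mul(18, -32), -34), l)) = Mul(Add(2, 10652), Add(Mul(Mul(18, -32), -34), Rational(175, 31))) = Mul(10654, Add(Mul(-576, -34), Rational(175, 31))) = Mul(10654, Add(19584, Rational(175, 31))) = Mul(10654, Rational(607279, 31)) = Rational(6469950466, 31)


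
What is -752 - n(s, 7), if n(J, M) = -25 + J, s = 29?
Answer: -756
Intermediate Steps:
-752 - n(s, 7) = -752 - (-25 + 29) = -752 - 1*4 = -752 - 4 = -756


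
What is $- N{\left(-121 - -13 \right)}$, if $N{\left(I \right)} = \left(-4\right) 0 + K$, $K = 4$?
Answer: $-4$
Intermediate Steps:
$N{\left(I \right)} = 4$ ($N{\left(I \right)} = \left(-4\right) 0 + 4 = 0 + 4 = 4$)
$- N{\left(-121 - -13 \right)} = \left(-1\right) 4 = -4$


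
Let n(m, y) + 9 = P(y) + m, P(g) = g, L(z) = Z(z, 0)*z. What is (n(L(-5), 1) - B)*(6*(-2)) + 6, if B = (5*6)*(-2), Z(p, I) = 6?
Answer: -258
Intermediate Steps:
L(z) = 6*z
B = -60 (B = 30*(-2) = -60)
n(m, y) = -9 + m + y (n(m, y) = -9 + (y + m) = -9 + (m + y) = -9 + m + y)
(n(L(-5), 1) - B)*(6*(-2)) + 6 = ((-9 + 6*(-5) + 1) - 1*(-60))*(6*(-2)) + 6 = ((-9 - 30 + 1) + 60)*(-12) + 6 = (-38 + 60)*(-12) + 6 = 22*(-12) + 6 = -264 + 6 = -258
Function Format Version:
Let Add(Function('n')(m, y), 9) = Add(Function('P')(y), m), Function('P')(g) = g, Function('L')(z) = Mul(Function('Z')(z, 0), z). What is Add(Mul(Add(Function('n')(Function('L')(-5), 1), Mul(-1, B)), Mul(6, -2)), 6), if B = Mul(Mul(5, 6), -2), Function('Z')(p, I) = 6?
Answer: -258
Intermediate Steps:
Function('L')(z) = Mul(6, z)
B = -60 (B = Mul(30, -2) = -60)
Function('n')(m, y) = Add(-9, m, y) (Function('n')(m, y) = Add(-9, Add(y, m)) = Add(-9, Add(m, y)) = Add(-9, m, y))
Add(Mul(Add(Function('n')(Function('L')(-5), 1), Mul(-1, B)), Mul(6, -2)), 6) = Add(Mul(Add(Add(-9, Mul(6, -5), 1), Mul(-1, -60)), Mul(6, -2)), 6) = Add(Mul(Add(Add(-9, -30, 1), 60), -12), 6) = Add(Mul(Add(-38, 60), -12), 6) = Add(Mul(22, -12), 6) = Add(-264, 6) = -258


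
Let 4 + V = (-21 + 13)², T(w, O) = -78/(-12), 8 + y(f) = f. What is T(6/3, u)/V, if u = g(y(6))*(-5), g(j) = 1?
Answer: 13/120 ≈ 0.10833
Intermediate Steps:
y(f) = -8 + f
u = -5 (u = 1*(-5) = -5)
T(w, O) = 13/2 (T(w, O) = -78*(-1/12) = 13/2)
V = 60 (V = -4 + (-21 + 13)² = -4 + (-8)² = -4 + 64 = 60)
T(6/3, u)/V = (13/2)/60 = (13/2)*(1/60) = 13/120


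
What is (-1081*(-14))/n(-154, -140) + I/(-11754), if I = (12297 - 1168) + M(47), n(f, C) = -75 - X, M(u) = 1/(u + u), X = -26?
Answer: -798688267/2578044 ≈ -309.80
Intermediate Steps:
M(u) = 1/(2*u)
n(f, C) = -49 (n(f, C) = -75 - 1*(-26) = -75 + 26 = -49)
I = 1046127/94 (I = (12297 - 1168) + (½)/47 = 11129 + (½)*(1/47) = 11129 + 1/94 = 1046127/94 ≈ 11129.)
(-1081*(-14))/n(-154, -140) + I/(-11754) = -1081*(-14)/(-49) + (1046127/94)/(-11754) = 15134*(-1/49) + (1046127/94)*(-1/11754) = -2162/7 - 348709/368292 = -798688267/2578044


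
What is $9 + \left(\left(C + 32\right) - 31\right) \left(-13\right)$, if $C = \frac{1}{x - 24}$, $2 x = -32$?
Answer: $- \frac{147}{40} \approx -3.675$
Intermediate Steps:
$x = -16$ ($x = \frac{1}{2} \left(-32\right) = -16$)
$C = - \frac{1}{40}$ ($C = \frac{1}{-16 - 24} = \frac{1}{-40} = - \frac{1}{40} \approx -0.025$)
$9 + \left(\left(C + 32\right) - 31\right) \left(-13\right) = 9 + \left(\left(- \frac{1}{40} + 32\right) - 31\right) \left(-13\right) = 9 + \left(\frac{1279}{40} - 31\right) \left(-13\right) = 9 + \frac{39}{40} \left(-13\right) = 9 - \frac{507}{40} = - \frac{147}{40}$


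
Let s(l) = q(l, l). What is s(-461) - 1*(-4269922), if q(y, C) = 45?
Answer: 4269967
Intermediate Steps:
s(l) = 45
s(-461) - 1*(-4269922) = 45 - 1*(-4269922) = 45 + 4269922 = 4269967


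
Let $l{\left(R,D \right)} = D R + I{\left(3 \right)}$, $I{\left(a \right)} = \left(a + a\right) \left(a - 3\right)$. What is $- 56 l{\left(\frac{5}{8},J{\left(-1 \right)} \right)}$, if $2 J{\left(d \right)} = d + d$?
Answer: $35$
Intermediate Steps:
$J{\left(d \right)} = d$ ($J{\left(d \right)} = \frac{d + d}{2} = \frac{2 d}{2} = d$)
$I{\left(a \right)} = 2 a \left(-3 + a\right)$
$l{\left(R,D \right)} = D R$ ($l{\left(R,D \right)} = D R + 2 \cdot 3 \left(-3 + 3\right) = D R + 2 \cdot 3 \cdot 0 = D R + 0 = D R$)
$- 56 l{\left(\frac{5}{8},J{\left(-1 \right)} \right)} = - 56 \left(- \frac{5}{8}\right) = - 56 \left(\left(-1\right) \frac{5}{8}\right) = \left(-56\right) \left(- \frac{5}{8}\right) = 35$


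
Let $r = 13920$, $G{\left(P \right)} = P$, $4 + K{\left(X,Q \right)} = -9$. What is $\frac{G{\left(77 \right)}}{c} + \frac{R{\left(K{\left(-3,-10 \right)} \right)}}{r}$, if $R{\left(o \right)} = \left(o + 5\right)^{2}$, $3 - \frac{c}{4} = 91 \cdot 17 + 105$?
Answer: $- \frac{20303}{2869260} \approx -0.007076$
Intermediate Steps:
$K{\left(X,Q \right)} = -13$ ($K{\left(X,Q \right)} = -4 - 9 = -13$)
$c = -6596$ ($c = 12 - 4 \left(91 \cdot 17 + 105\right) = 12 - 4 \left(1547 + 105\right) = 12 - 6608 = -6596$)
$R{\left(o \right)} = \left(5 + o\right)^{2}$
$\frac{G{\left(77 \right)}}{c} + \frac{R{\left(K{\left(-3,-10 \right)} \right)}}{r} = \frac{77}{-6596} + \frac{\left(5 - 13\right)^{2}}{13920} = 77 \left(- \frac{1}{6596}\right) + \left(-8\right)^{2} \cdot \frac{1}{13920} = - \frac{77}{6596} + 64 \cdot \frac{1}{13920} = - \frac{77}{6596} + \frac{2}{435} = - \frac{20303}{2869260}$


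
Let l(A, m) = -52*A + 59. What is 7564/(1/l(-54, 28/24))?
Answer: 21685988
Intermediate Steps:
l(A, m) = 59 - 52*A
7564/(1/l(-54, 28/24)) = 7564/(1/(59 - 52*(-54))) = 7564/(1/(59 + 2808)) = 7564/(1/2867) = 7564*2867 = 21685988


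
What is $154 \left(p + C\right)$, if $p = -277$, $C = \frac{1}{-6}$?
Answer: $- \frac{128051}{3} \approx -42684.0$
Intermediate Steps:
$C = - \frac{1}{6} \approx -0.16667$
$154 \left(p + C\right) = 154 \left(-277 - \frac{1}{6}\right) = 154 \left(- \frac{1663}{6}\right) = - \frac{128051}{3}$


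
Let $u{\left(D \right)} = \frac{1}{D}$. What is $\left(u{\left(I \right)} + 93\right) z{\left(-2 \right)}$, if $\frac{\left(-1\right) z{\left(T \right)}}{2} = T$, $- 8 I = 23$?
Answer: $\frac{8524}{23} \approx 370.61$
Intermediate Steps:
$I = - \frac{23}{8}$ ($I = \left(- \frac{1}{8}\right) 23 = - \frac{23}{8} \approx -2.875$)
$z{\left(T \right)} = - 2 T$
$\left(u{\left(I \right)} + 93\right) z{\left(-2 \right)} = \left(\frac{1}{- \frac{23}{8}} + 93\right) \left(\left(-2\right) \left(-2\right)\right) = \left(- \frac{8}{23} + 93\right) 4 = \frac{2131}{23} \cdot 4 = \frac{8524}{23}$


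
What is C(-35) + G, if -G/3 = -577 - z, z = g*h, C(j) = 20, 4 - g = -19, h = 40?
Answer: 4511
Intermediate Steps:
g = 23 (g = 4 - 1*(-19) = 4 + 19 = 23)
z = 920 (z = 23*40 = 920)
G = 4491 (G = -3*(-577 - 1*920) = -3*(-577 - 920) = -3*(-1497) = 4491)
C(-35) + G = 20 + 4491 = 4511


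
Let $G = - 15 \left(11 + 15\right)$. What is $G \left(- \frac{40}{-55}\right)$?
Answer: $- \frac{3120}{11} \approx -283.64$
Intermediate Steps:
$G = -390$ ($G = \left(-15\right) 26 = -390$)
$G \left(- \frac{40}{-55}\right) = - 390 \left(- \frac{40}{-55}\right) = - 390 \left(\left(-40\right) \left(- \frac{1}{55}\right)\right) = \left(-390\right) \frac{8}{11} = - \frac{3120}{11}$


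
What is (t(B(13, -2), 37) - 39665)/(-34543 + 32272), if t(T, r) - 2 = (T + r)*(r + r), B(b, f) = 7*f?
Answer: 37961/2271 ≈ 16.716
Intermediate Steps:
t(T, r) = 2 + 2*r*(T + r) (t(T, r) = 2 + (T + r)*(r + r) = 2 + (T + r)*(2*r) = 2 + 2*r*(T + r))
(t(B(13, -2), 37) - 39665)/(-34543 + 32272) = ((2 + 2*37**2 + 2*(7*(-2))*37) - 39665)/(-34543 + 32272) = ((2 + 2*1369 + 2*(-14)*37) - 39665)/(-2271) = ((2 + 2738 - 1036) - 39665)*(-1/2271) = (1704 - 39665)*(-1/2271) = -37961*(-1/2271) = 37961/2271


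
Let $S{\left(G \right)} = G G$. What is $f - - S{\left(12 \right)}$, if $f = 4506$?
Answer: $4650$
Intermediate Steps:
$S{\left(G \right)} = G^{2}$
$f - - S{\left(12 \right)} = 4506 - - 12^{2} = 4506 - \left(-1\right) 144 = 4506 - -144 = 4506 + 144 = 4650$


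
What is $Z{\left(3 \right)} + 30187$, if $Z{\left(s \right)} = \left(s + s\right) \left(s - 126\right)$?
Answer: $29449$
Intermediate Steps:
$Z{\left(s \right)} = 2 s \left(-126 + s\right)$
$Z{\left(3 \right)} + 30187 = 2 \cdot 3 \left(-126 + 3\right) + 30187 = 2 \cdot 3 \left(-123\right) + 30187 = -738 + 30187 = 29449$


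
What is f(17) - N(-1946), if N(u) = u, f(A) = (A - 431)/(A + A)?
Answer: 32875/17 ≈ 1933.8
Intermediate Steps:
f(A) = (-431 + A)/(2*A) (f(A) = (-431 + A)/((2*A)) = (-431 + A)*(1/(2*A)) = (-431 + A)/(2*A))
f(17) - N(-1946) = (½)*(-431 + 17)/17 - 1*(-1946) = (½)*(1/17)*(-414) + 1946 = -207/17 + 1946 = 32875/17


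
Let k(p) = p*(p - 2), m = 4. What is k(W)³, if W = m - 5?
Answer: 27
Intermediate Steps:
W = -1 (W = 4 - 5 = -1)
k(p) = p*(-2 + p)
k(W)³ = (-(-2 - 1))³ = (-1*(-3))³ = 3³ = 27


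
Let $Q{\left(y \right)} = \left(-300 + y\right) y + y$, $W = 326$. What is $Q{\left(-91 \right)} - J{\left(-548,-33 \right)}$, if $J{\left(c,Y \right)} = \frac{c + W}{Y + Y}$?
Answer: $\frac{390353}{11} \approx 35487.0$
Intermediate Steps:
$J{\left(c,Y \right)} = \frac{326 + c}{2 Y}$ ($J{\left(c,Y \right)} = \frac{c + 326}{Y + Y} = \frac{326 + c}{2 Y}$)
$Q{\left(y \right)} = y + y \left(-300 + y\right)$ ($Q{\left(y \right)} = y \left(-300 + y\right) + y = y + y \left(-300 + y\right)$)
$Q{\left(-91 \right)} - J{\left(-548,-33 \right)} = - 91 \left(-299 - 91\right) - \frac{326 - 548}{2 \left(-33\right)} = \left(-91\right) \left(-390\right) - \frac{1}{2} \left(- \frac{1}{33}\right) \left(-222\right) = 35490 - \frac{37}{11} = \frac{390353}{11}$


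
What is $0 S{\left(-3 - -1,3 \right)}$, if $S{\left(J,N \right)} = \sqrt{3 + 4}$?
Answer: $0$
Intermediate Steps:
$S{\left(J,N \right)} = \sqrt{7}$
$0 S{\left(-3 - -1,3 \right)} = 0 \sqrt{7} = 0$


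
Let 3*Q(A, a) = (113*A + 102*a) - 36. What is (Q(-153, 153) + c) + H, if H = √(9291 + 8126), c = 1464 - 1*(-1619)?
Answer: 2510 + √17417 ≈ 2642.0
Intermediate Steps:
c = 3083 (c = 1464 + 1619 = 3083)
Q(A, a) = -12 + 34*a + 113*A/3 (Q(A, a) = ((113*A + 102*a) - 36)/3 = ((102*a + 113*A) - 36)/3 = (-36 + 102*a + 113*A)/3 = -12 + 34*a + 113*A/3)
H = √17417 ≈ 131.97
(Q(-153, 153) + c) + H = ((-12 + 34*153 + (113/3)*(-153)) + 3083) + √17417 = ((-12 + 5202 - 5763) + 3083) + √17417 = (-573 + 3083) + √17417 = 2510 + √17417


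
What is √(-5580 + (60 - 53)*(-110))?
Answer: 5*I*√254 ≈ 79.687*I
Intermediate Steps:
√(-5580 + (60 - 53)*(-110)) = √(-5580 + 7*(-110)) = √(-5580 - 770) = √(-6350) = 5*I*√254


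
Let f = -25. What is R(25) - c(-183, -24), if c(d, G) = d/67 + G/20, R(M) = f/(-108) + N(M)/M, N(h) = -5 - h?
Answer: 21439/7236 ≈ 2.9628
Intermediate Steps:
R(M) = 25/108 + (-5 - M)/M (R(M) = -25/(-108) + (-5 - M)/M = -25*(-1/108) + (-5 - M)/M = 25/108 + (-5 - M)/M)
c(d, G) = G/20 + d/67 (c(d, G) = d*(1/67) + G*(1/20) = d/67 + G/20 = G/20 + d/67)
R(25) - c(-183, -24) = (-83/108 - 5/25) - ((1/20)*(-24) + (1/67)*(-183)) = (-83/108 - 5*1/25) - (-6/5 - 183/67) = (-83/108 - ⅕) - 1*(-1317/335) = -523/540 + 1317/335 = 21439/7236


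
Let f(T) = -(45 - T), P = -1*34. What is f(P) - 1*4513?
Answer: -4592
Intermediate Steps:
P = -34
f(T) = -45 + T
f(P) - 1*4513 = (-45 - 34) - 1*4513 = -79 - 4513 = -4592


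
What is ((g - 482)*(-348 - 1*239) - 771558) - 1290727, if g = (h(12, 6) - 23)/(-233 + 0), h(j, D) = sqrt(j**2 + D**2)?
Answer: -414602284/233 + 3522*sqrt(5)/233 ≈ -1.7794e+6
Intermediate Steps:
h(j, D) = sqrt(D**2 + j**2)
g = 23/233 - 6*sqrt(5)/233 (g = (sqrt(6**2 + 12**2) - 23)/(-233 + 0) = (sqrt(36 + 144) - 23)/(-233) = (sqrt(180) - 23)*(-1/233) = (6*sqrt(5) - 23)*(-1/233) = (-23 + 6*sqrt(5))*(-1/233) = 23/233 - 6*sqrt(5)/233 ≈ 0.041131)
((g - 482)*(-348 - 1*239) - 771558) - 1290727 = (((23/233 - 6*sqrt(5)/233) - 482)*(-348 - 1*239) - 771558) - 1290727 = ((-112283/233 - 6*sqrt(5)/233)*(-348 - 239) - 771558) - 1290727 = ((-112283/233 - 6*sqrt(5)/233)*(-587) - 771558) - 1290727 = ((65910121/233 + 3522*sqrt(5)/233) - 771558) - 1290727 = (-113862893/233 + 3522*sqrt(5)/233) - 1290727 = -414602284/233 + 3522*sqrt(5)/233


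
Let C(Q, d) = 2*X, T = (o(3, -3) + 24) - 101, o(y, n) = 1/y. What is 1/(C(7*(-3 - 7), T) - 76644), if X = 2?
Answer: -1/76640 ≈ -1.3048e-5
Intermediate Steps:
T = -230/3 (T = (1/3 + 24) - 101 = (⅓ + 24) - 101 = 73/3 - 101 = -230/3 ≈ -76.667)
C(Q, d) = 4 (C(Q, d) = 2*2 = 4)
1/(C(7*(-3 - 7), T) - 76644) = 1/(4 - 76644) = 1/(-76640) = -1/76640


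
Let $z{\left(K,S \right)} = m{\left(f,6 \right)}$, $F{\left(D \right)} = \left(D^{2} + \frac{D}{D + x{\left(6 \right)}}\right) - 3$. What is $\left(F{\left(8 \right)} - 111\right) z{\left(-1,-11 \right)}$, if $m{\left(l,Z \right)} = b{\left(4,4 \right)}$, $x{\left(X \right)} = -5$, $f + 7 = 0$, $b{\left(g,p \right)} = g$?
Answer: $- \frac{568}{3} \approx -189.33$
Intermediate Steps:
$f = -7$ ($f = -7 + 0 = -7$)
$m{\left(l,Z \right)} = 4$
$F{\left(D \right)} = -3 + D^{2} + \frac{D}{-5 + D}$ ($F{\left(D \right)} = \left(D^{2} + \frac{D}{D - 5}\right) - 3 = \left(D^{2} + \frac{D}{-5 + D}\right) - 3 = -3 + D^{2} + \frac{D}{-5 + D}$)
$z{\left(K,S \right)} = 4$
$\left(F{\left(8 \right)} - 111\right) z{\left(-1,-11 \right)} = \left(\frac{15 + 8^{3} - 5 \cdot 8^{2} - 16}{-5 + 8} - 111\right) 4 = \left(\frac{15 + 512 - 320 - 16}{3} - 111\right) 4 = \left(\frac{1}{3} \cdot 191 - 111\right) 4 = \left(\frac{191}{3} - 111\right) 4 = \left(- \frac{142}{3}\right) 4 = - \frac{568}{3}$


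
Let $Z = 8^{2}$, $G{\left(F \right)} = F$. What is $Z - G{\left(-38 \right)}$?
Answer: $102$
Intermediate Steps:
$Z = 64$
$Z - G{\left(-38 \right)} = 64 - -38 = 64 + 38 = 102$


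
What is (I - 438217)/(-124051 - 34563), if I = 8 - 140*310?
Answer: 481609/158614 ≈ 3.0364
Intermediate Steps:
I = -43392 (I = 8 - 43400 = -43392)
(I - 438217)/(-124051 - 34563) = (-43392 - 438217)/(-124051 - 34563) = -481609/(-158614) = -481609*(-1/158614) = 481609/158614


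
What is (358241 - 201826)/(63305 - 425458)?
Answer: -3815/8833 ≈ -0.43190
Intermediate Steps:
(358241 - 201826)/(63305 - 425458) = 156415/(-362153) = 156415*(-1/362153) = -3815/8833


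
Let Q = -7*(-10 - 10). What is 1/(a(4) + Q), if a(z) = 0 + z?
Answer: 1/144 ≈ 0.0069444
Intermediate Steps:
a(z) = z
Q = 140 (Q = -7*(-20) = 140)
1/(a(4) + Q) = 1/(4 + 140) = 1/144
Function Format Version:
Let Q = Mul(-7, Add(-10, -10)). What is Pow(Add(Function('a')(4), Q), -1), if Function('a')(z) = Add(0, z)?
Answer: Rational(1, 144) ≈ 0.0069444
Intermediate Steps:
Function('a')(z) = z
Q = 140 (Q = Mul(-7, -20) = 140)
Pow(Add(Function('a')(4), Q), -1) = Pow(Add(4, 140), -1) = Pow(144, -1) = Rational(1, 144)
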